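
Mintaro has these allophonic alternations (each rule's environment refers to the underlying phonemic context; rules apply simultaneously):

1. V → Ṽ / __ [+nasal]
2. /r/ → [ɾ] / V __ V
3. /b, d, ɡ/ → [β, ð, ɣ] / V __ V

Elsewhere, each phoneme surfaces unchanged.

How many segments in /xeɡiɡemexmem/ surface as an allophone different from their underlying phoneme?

4

Segments that undergo a rule: /ɡ/ → [ɣ] (rule 3); /ɡ/ → [ɣ] (rule 3); /e/ → [ẽ] (rule 1); /e/ → [ẽ] (rule 1).
All other segments surface unchanged.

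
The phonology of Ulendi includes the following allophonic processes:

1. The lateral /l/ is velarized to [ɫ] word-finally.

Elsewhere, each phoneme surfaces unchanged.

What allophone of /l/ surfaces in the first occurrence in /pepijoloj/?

[l]

/l/ (between /o/ and /o/) fails the environment for rule 1, so it stays [l].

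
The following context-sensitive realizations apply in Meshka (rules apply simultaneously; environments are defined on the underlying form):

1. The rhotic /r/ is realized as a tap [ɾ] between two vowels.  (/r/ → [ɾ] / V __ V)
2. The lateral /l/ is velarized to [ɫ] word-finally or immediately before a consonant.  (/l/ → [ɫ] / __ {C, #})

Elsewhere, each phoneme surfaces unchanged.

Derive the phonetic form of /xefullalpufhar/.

/x/ stays [x].
/e/ (between /x/ and /f/): no rule targets it → [e].
/f/ (between /e/ and /u/): no rule targets it → [f].
/u/ stays [u].
/l/ (between /u/ and /l/): word-finally or immediately before a consonant, so rule 2 applies → [ɫ].
/l/ (between /l/ and /a/): rule 2 targets it, but not word-finally or immediately before a consonant → unchanged [l].
/a/ (between /l/ and /l/): no rule targets it → [a].
Rule 2 applies to /l/ (between /a/ and /p/: word-finally or immediately before a consonant) → [ɫ].
/p/ (between /l/ and /u/): no rule targets it → [p].
/u/ stays [u].
/f/ stays [f].
/h/ — not in any rule's target class → [h].
/a/ stays [a].
/r/ (word-final) is in the target of rule 1 but the environment (between two vowels) is not met → [r].

[xefuɫlaɫpufhar]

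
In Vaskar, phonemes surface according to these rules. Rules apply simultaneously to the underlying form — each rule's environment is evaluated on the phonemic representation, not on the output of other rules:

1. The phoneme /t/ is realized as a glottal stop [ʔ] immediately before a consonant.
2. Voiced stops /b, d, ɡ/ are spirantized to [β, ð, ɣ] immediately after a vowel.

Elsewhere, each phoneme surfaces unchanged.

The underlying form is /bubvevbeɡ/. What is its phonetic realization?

[buβvevbeɣ]

/b/ (word-initial): rule 2 targets it, but not immediately after a vowel → unchanged [b].
/b/ (between /u/ and /v/): immediately after a vowel, so rule 2 applies → [β].
/b/ (between /v/ and /e/): rule 2 targets it, but not immediately after a vowel → unchanged [b].
Rule 2 applies to /ɡ/ (word-final: immediately after a vowel) → [ɣ].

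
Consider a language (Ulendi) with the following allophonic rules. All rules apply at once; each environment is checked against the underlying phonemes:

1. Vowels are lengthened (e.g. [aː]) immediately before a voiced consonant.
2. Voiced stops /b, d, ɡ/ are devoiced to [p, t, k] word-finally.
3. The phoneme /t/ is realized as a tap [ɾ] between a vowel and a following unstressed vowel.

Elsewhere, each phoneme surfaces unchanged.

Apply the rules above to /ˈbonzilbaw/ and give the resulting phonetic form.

[ˈboːnziːlbaːw]

/b/ (word-initial) is in the target of rule 2 but the environment (word-finally) is not met → [b].
Rule 1 applies to /o/ (between /b/ and /n/: before a voiced consonant) → [oː].
/i/ (between /z/ and /l/) occurs before a voiced consonant → [iː] by rule 1.
/b/ (between /l/ and /a/): rule 2 targets it, but not word-finally → unchanged [b].
/a/ (between /b/ and /w/): before a voiced consonant, so rule 1 applies → [aː].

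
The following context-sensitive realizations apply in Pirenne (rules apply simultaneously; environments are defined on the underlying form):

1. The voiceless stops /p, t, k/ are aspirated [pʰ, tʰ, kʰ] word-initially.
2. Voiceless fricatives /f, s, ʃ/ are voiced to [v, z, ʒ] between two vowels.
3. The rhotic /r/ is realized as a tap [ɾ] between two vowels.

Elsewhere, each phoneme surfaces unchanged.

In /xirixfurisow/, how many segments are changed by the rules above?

3

Segments that undergo a rule: /r/ → [ɾ] (rule 3); /r/ → [ɾ] (rule 3); /s/ → [z] (rule 2).
All other segments surface unchanged.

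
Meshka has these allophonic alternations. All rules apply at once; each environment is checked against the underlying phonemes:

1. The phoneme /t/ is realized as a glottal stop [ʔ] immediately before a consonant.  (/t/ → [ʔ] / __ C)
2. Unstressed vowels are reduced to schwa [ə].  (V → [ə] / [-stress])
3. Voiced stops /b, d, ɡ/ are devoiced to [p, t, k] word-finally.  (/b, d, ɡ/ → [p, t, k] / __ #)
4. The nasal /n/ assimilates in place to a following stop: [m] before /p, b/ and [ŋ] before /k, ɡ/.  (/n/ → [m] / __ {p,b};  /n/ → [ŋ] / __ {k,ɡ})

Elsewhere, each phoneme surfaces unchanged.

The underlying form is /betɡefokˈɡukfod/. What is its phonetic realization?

[bəʔɡəfəkˈɡukfət]

/b/ (word-initial) fails the environment for rule 3, so it stays [b].
/e/ (between /b/ and /t/): in an unstressed syllable, so rule 2 applies → [ə].
/t/ (between /e/ and /ɡ/): immediately before a consonant, so rule 1 applies → [ʔ].
/ɡ/ (between /t/ and /e/) fails the environment for rule 3, so it stays [ɡ].
/e/ meets the environment for rule 2 (in an unstressed syllable) → [ə].
/f/ — not in any rule's target class → [f].
/o/ (between /f/ and /k/): in an unstressed syllable, so rule 2 applies → [ə].
/k/ stays [k].
/ɡ/ (between /k/ and /u/) fails the environment for rule 3, so it stays [ɡ].
/u/ (between /ɡ/ and /k/) is in the target of rule 2 but the environment (in an unstressed syllable) is not met → [u].
/k/ — not in any rule's target class → [k].
/f/ — not in any rule's target class → [f].
/o/ (between /f/ and /d/): in an unstressed syllable, so rule 2 applies → [ə].
Rule 3 applies to /d/ (word-final: word-finally) → [t].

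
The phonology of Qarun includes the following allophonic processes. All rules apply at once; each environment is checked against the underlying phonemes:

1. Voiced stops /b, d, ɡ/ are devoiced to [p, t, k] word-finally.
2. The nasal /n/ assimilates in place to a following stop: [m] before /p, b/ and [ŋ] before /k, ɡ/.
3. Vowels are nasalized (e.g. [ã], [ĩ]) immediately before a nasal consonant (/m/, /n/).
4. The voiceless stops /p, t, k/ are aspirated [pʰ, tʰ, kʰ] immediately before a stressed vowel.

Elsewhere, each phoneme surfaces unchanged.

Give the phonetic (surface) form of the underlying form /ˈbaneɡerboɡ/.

[ˈbãneɡerbok]

/b/ — word-initial; rule 1 does not apply here → [b].
Rule 3 applies to /a/ (between /b/ and /n/: before a nasal consonant) → [ã].
/n/ (between /a/ and /e/) fails the environment for rule 2, so it stays [n].
/e/ — between /n/ and /ɡ/; rule 3 does not apply here → [e].
/ɡ/ (between /e/ and /e/) is in the target of rule 1 but the environment (word-finally) is not met → [ɡ].
/e/ (between /ɡ/ and /r/): rule 3 targets it, but not before a nasal consonant → unchanged [e].
/b/ — between /r/ and /o/; rule 1 does not apply here → [b].
/o/ (between /b/ and /ɡ/): rule 3 targets it, but not before a nasal consonant → unchanged [o].
/ɡ/ (word-final) occurs word-finally → [k] by rule 1.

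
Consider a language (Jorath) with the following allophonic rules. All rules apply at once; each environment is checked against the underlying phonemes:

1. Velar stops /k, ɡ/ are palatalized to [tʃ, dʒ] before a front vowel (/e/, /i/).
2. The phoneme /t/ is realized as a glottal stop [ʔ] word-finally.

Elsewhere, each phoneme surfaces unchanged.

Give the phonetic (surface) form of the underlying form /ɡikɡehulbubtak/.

[dʒikdʒehulbubtak]

Rule 1 applies to /ɡ/ (word-initial: before a front vowel) → [dʒ].
/i/ stays [i].
/k/ — between /i/ and /ɡ/; rule 1 does not apply here → [k].
/ɡ/ (between /k/ and /e/): before a front vowel, so rule 1 applies → [dʒ].
/e/ — not in any rule's target class → [e].
/h/ (between /e/ and /u/): no rule targets it → [h].
/u/ (between /h/ and /l/) is unaffected → [u].
/l/ — not in any rule's target class → [l].
/b/ (between /l/ and /u/) is unaffected → [b].
/u/ — not in any rule's target class → [u].
/b/ (between /u/ and /t/) is unaffected → [b].
/t/ (between /b/ and /a/) is in the target of rule 2 but the environment (word-finally) is not met → [t].
/a/ (between /t/ and /k/): no rule targets it → [a].
/k/ — word-final; rule 1 does not apply here → [k].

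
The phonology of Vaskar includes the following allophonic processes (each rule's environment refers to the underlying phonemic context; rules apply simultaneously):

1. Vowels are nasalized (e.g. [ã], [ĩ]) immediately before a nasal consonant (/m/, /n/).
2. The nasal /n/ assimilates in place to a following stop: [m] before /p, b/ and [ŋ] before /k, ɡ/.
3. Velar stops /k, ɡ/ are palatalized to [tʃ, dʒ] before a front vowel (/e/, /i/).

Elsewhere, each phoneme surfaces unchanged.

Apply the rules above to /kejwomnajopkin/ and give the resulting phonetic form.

[tʃejwõmnajoptʃĩn]

/k/ (word-initial): before a front vowel, so rule 3 applies → [tʃ].
/e/ (between /k/ and /j/) fails the environment for rule 1, so it stays [e].
/o/ — between /w/ and /m/, before a nasal consonant — surfaces as [õ] (rule 1).
/n/ (between /m/ and /a/) is in the target of rule 2 but the environment (before a labial or velar stop) is not met → [n].
/a/ (between /n/ and /j/): rule 1 targets it, but not before a nasal consonant → unchanged [a].
/o/ (between /j/ and /p/): rule 1 targets it, but not before a nasal consonant → unchanged [o].
/k/ meets the environment for rule 3 (before a front vowel) → [tʃ].
/i/ (between /k/ and /n/) occurs before a nasal consonant → [ĩ] by rule 1.
/n/ (word-final): rule 2 targets it, but not before a labial or velar stop → unchanged [n].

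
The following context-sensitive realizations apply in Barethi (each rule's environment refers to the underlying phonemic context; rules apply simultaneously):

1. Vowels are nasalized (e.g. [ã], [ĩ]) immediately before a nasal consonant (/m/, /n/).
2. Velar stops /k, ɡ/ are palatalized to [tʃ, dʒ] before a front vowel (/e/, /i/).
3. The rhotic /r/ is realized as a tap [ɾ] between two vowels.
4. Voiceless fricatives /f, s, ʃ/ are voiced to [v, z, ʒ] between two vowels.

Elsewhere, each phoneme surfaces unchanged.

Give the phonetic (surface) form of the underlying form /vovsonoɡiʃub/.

[vovsõnodʒiʒub]

/v/ stays [v].
/o/ (between /v/ and /v/) is in the target of rule 1 but the environment (before a nasal consonant) is not met → [o].
/v/ — not in any rule's target class → [v].
/s/ (between /v/ and /o/) is in the target of rule 4 but the environment (between two vowels) is not met → [s].
/o/ (between /s/ and /n/): before a nasal consonant, so rule 1 applies → [õ].
/n/ stays [n].
/o/ (between /n/ and /ɡ/): rule 1 targets it, but not before a nasal consonant → unchanged [o].
Rule 2 applies to /ɡ/ (between /o/ and /i/: before a front vowel) → [dʒ].
/i/ (between /ɡ/ and /ʃ/) is in the target of rule 1 but the environment (before a nasal consonant) is not met → [i].
/ʃ/ — between /i/ and /u/, between two vowels — surfaces as [ʒ] (rule 4).
/u/ — between /ʃ/ and /b/; rule 1 does not apply here → [u].
/b/ (word-final) is unaffected → [b].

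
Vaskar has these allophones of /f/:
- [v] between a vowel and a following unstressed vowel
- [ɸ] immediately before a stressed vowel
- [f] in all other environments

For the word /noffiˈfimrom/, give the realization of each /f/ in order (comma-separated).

Occurrence 1 (position 3): no conditioning environment matches → elsewhere allophone [f].
Occurrence 2 (position 4): no conditioning environment matches → elsewhere allophone [f].
Occurrence 3 (position 6): immediately before a stressed vowel → [ɸ].

[f], [f], [ɸ]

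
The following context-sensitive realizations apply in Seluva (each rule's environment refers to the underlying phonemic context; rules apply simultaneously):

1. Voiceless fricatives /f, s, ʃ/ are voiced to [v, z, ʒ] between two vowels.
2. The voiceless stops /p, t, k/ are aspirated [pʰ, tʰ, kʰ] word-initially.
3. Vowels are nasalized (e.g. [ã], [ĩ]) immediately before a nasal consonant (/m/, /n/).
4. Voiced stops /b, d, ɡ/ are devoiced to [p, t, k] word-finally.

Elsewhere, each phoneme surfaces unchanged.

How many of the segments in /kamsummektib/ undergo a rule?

Segments that undergo a rule: /k/ → [kʰ] (rule 2); /a/ → [ã] (rule 3); /u/ → [ũ] (rule 3); /b/ → [p] (rule 4).
All other segments surface unchanged.

4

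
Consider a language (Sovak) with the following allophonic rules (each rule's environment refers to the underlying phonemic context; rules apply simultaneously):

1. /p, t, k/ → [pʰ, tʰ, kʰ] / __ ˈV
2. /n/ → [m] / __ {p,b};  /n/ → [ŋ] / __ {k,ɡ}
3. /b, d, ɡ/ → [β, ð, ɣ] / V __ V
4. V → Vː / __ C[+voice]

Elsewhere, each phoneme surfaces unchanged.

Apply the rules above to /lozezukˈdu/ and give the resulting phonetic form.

/l/ stays [l].
/o/ (between /l/ and /z/) occurs before a voiced consonant → [oː] by rule 4.
/z/ (between /o/ and /e/) is unaffected → [z].
/e/ — between /z/ and /z/, before a voiced consonant — surfaces as [eː] (rule 4).
/z/ — not in any rule's target class → [z].
/u/ (between /z/ and /k/) is in the target of rule 4 but the environment (before a voiced consonant) is not met → [u].
/k/ — between /u/ and /d/; rule 1 does not apply here → [k].
/d/ (between /k/ and /u/) fails the environment for rule 3, so it stays [d].
/u/ (word-final): rule 4 targets it, but not before a voiced consonant → unchanged [u].

[loːzeːzukˈdu]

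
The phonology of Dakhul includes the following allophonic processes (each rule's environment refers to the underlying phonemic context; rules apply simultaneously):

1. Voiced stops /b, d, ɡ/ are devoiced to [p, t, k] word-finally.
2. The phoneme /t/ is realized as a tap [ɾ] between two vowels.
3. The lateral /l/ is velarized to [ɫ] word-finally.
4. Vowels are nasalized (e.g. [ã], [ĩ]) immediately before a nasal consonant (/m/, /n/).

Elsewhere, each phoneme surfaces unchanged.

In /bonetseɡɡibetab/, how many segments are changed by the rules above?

Segments that undergo a rule: /o/ → [õ] (rule 4); /t/ → [ɾ] (rule 2); /b/ → [p] (rule 1).
All other segments surface unchanged.

3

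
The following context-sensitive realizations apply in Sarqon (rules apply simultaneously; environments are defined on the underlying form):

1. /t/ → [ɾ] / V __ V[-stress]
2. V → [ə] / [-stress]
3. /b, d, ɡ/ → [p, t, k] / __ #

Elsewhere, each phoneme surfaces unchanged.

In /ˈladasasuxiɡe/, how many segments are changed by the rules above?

5

Segments that undergo a rule: /a/ → [ə] (rule 2); /a/ → [ə] (rule 2); /u/ → [ə] (rule 2); /i/ → [ə] (rule 2); /e/ → [ə] (rule 2).
All other segments surface unchanged.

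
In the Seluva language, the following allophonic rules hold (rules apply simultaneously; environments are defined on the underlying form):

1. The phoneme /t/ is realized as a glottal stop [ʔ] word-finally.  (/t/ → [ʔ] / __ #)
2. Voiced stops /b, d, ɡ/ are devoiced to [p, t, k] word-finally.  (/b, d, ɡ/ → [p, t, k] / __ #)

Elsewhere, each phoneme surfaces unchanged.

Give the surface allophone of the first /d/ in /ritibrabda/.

[d]

/d/ (between /b/ and /a/) is in the target of rule 2 but the environment (word-finally) is not met → [d].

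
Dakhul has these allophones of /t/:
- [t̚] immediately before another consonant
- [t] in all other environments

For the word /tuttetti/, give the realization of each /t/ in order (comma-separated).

[t], [t̚], [t], [t̚], [t]

Occurrence 1 (position 1): no conditioning environment matches → elsewhere allophone [t].
Occurrence 2 (position 3): immediately before another consonant → [t̚].
Occurrence 3 (position 4): no conditioning environment matches → elsewhere allophone [t].
Occurrence 4 (position 6): immediately before another consonant → [t̚].
Occurrence 5 (position 7): no conditioning environment matches → elsewhere allophone [t].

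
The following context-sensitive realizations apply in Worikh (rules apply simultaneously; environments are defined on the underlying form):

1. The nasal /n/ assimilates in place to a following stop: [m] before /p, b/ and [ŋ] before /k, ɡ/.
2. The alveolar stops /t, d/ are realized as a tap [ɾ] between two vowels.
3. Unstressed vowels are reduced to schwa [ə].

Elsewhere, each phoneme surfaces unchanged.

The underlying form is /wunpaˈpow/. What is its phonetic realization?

/w/ (word-initial): no rule targets it → [w].
/u/ — between /w/ and /n/, in an unstressed syllable — surfaces as [ə] (rule 3).
/n/ meets the environment for rule 1 (before a labial or velar stop) → [m].
/p/ — not in any rule's target class → [p].
/a/ (between /p/ and /p/) occurs in an unstressed syllable → [ə] by rule 3.
/p/ stays [p].
/o/ (between /p/ and /w/) is in the target of rule 3 but the environment (in an unstressed syllable) is not met → [o].
/w/ (word-final): no rule targets it → [w].

[wəmpəˈpow]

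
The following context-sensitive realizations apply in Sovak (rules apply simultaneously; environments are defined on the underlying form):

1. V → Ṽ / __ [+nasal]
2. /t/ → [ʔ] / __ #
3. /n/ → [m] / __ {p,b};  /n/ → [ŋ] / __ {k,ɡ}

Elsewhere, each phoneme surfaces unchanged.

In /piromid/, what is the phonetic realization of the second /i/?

[i]

/i/ — between /m/ and /d/; rule 1 does not apply here → [i].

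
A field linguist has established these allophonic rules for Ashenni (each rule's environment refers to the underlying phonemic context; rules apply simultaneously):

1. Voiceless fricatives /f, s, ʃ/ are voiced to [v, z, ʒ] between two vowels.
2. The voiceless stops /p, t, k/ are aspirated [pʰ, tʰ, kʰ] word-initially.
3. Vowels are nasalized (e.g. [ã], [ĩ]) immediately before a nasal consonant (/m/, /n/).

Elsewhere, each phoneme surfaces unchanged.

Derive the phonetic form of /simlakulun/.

/s/ (word-initial): rule 1 targets it, but not between two vowels → unchanged [s].
/i/ — between /s/ and /m/, before a nasal consonant — surfaces as [ĩ] (rule 3).
/m/ — not in any rule's target class → [m].
/l/ stays [l].
/a/ (between /l/ and /k/) fails the environment for rule 3, so it stays [a].
/k/ — between /a/ and /u/; rule 2 does not apply here → [k].
/u/ (between /k/ and /l/): rule 3 targets it, but not before a nasal consonant → unchanged [u].
/l/ (between /u/ and /u/): no rule targets it → [l].
/u/ meets the environment for rule 3 (before a nasal consonant) → [ũ].
/n/ (word-final): no rule targets it → [n].

[sĩmlakulũn]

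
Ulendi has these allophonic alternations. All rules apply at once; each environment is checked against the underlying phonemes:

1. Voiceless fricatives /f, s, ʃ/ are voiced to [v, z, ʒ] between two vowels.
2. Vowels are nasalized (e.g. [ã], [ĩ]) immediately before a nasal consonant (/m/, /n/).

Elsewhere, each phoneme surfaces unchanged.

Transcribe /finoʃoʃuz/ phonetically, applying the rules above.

/f/ (word-initial) fails the environment for rule 1, so it stays [f].
/i/ (between /f/ and /n/): before a nasal consonant, so rule 2 applies → [ĩ].
/n/ (between /i/ and /o/) is unaffected → [n].
/o/ — between /n/ and /ʃ/; rule 2 does not apply here → [o].
/ʃ/ meets the environment for rule 1 (between two vowels) → [ʒ].
/o/ (between /ʃ/ and /ʃ/) fails the environment for rule 2, so it stays [o].
/ʃ/ (between /o/ and /u/) occurs between two vowels → [ʒ] by rule 1.
/u/ (between /ʃ/ and /z/): rule 2 targets it, but not before a nasal consonant → unchanged [u].
/z/ — not in any rule's target class → [z].

[fĩnoʒoʒuz]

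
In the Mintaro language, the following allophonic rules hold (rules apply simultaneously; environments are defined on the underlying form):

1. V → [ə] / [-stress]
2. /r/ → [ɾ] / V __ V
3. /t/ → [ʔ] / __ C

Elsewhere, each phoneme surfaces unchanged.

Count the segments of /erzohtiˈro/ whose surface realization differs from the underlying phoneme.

Segments that undergo a rule: /e/ → [ə] (rule 1); /o/ → [ə] (rule 1); /i/ → [ə] (rule 1); /r/ → [ɾ] (rule 2).
All other segments surface unchanged.

4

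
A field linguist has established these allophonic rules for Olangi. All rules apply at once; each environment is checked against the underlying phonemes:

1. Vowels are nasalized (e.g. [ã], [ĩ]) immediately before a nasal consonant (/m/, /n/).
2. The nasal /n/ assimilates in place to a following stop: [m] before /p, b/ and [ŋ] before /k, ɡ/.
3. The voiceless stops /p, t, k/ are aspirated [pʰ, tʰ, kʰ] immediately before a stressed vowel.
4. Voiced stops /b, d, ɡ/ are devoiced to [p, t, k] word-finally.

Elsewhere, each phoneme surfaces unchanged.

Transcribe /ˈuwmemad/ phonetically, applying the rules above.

[ˈuwmẽmat]

/u/ — word-initial; rule 1 does not apply here → [u].
/w/ stays [w].
/m/ stays [m].
/e/ meets the environment for rule 1 (before a nasal consonant) → [ẽ].
/m/ (between /e/ and /a/): no rule targets it → [m].
/a/ (between /m/ and /d/) fails the environment for rule 1, so it stays [a].
/d/ (word-final): word-finally, so rule 4 applies → [t].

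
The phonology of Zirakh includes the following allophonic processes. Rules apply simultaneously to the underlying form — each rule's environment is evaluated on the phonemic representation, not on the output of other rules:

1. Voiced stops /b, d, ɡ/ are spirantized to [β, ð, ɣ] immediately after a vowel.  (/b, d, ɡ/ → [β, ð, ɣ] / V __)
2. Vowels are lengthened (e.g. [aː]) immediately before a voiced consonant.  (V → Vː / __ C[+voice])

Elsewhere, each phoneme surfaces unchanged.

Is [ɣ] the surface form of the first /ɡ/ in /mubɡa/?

No

/ɡ/ (between /b/ and /a/) fails the environment for rule 1, so it stays [ɡ].
The actual realization is [ɡ], not [ɣ].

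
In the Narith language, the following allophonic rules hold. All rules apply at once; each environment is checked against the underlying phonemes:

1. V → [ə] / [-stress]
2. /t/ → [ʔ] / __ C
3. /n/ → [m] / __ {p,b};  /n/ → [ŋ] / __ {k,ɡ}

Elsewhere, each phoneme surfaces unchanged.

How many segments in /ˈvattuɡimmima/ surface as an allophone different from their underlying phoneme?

5

Segments that undergo a rule: /t/ → [ʔ] (rule 2); /u/ → [ə] (rule 1); /i/ → [ə] (rule 1); /i/ → [ə] (rule 1); /a/ → [ə] (rule 1).
All other segments surface unchanged.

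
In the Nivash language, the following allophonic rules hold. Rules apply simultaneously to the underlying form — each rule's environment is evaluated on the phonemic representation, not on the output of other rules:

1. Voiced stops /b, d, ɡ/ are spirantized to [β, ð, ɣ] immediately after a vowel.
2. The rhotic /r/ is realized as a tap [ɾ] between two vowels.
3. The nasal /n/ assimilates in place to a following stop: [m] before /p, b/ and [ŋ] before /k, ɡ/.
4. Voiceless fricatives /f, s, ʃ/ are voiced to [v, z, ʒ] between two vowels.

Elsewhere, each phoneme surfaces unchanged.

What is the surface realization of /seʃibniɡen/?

[seʒiβniɣen]

/s/ (word-initial) fails the environment for rule 4, so it stays [s].
/e/ — not in any rule's target class → [e].
/ʃ/ meets the environment for rule 4 (between two vowels) → [ʒ].
/i/ — not in any rule's target class → [i].
Rule 1 applies to /b/ (between /i/ and /n/: immediately after a vowel) → [β].
/n/ — between /b/ and /i/; rule 3 does not apply here → [n].
/i/ (between /n/ and /ɡ/) is unaffected → [i].
/ɡ/ (between /i/ and /e/): immediately after a vowel, so rule 1 applies → [ɣ].
/e/ stays [e].
/n/ (word-final) is in the target of rule 3 but the environment (before a labial or velar stop) is not met → [n].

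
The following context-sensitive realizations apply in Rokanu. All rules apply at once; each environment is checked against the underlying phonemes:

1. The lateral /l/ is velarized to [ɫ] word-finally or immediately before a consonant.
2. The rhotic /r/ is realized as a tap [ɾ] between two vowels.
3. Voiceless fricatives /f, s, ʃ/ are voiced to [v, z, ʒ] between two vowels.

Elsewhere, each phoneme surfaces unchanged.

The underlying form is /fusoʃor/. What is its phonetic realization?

[fuzoʒor]

/f/ (word-initial): rule 3 targets it, but not between two vowels → unchanged [f].
Rule 3 applies to /s/ (between /u/ and /o/: between two vowels) → [z].
Rule 3 applies to /ʃ/ (between /o/ and /o/: between two vowels) → [ʒ].
/r/ (word-final): rule 2 targets it, but not between two vowels → unchanged [r].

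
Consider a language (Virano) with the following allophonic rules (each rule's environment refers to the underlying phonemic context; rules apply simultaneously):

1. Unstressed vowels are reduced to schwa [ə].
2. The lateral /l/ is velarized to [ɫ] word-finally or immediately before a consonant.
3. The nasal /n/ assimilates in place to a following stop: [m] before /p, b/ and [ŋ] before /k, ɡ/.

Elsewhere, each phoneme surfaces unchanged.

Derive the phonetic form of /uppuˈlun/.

/u/ — word-initial, in an unstressed syllable — surfaces as [ə] (rule 1).
/p/ — not in any rule's target class → [p].
/p/ stays [p].
Rule 1 applies to /u/ (between /p/ and /l/: in an unstressed syllable) → [ə].
/l/ (between /u/ and /u/) fails the environment for rule 2, so it stays [l].
/u/ (between /l/ and /n/): rule 1 targets it, but not in an unstressed syllable → unchanged [u].
/n/ — word-final; rule 3 does not apply here → [n].

[əppəˈlun]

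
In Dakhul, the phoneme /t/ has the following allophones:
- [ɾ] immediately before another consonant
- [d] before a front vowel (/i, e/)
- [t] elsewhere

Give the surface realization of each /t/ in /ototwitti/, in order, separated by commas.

[t], [ɾ], [ɾ], [d]

Occurrence 1 (position 2): no conditioning environment matches → elsewhere allophone [t].
Occurrence 2 (position 4): immediately before another consonant → [ɾ].
Occurrence 3 (position 7): immediately before another consonant → [ɾ].
Occurrence 4 (position 8): before a front vowel (/i, e/) → [d].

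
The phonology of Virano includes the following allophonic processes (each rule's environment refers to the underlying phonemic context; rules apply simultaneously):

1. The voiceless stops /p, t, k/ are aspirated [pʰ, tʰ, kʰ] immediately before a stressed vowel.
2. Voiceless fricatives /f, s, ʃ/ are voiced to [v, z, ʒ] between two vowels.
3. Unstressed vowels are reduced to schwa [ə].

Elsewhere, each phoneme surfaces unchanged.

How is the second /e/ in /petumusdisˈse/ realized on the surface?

/e/ (word-final) fails the environment for rule 3, so it stays [e].

[e]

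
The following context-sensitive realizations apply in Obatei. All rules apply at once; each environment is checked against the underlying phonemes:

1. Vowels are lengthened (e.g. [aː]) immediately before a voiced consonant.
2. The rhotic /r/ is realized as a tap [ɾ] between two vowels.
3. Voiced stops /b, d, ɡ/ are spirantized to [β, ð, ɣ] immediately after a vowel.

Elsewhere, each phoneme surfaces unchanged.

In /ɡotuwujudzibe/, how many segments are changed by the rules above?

6

Segments that undergo a rule: /u/ → [uː] (rule 1); /u/ → [uː] (rule 1); /u/ → [uː] (rule 1); /d/ → [ð] (rule 3); /i/ → [iː] (rule 1); /b/ → [β] (rule 3).
All other segments surface unchanged.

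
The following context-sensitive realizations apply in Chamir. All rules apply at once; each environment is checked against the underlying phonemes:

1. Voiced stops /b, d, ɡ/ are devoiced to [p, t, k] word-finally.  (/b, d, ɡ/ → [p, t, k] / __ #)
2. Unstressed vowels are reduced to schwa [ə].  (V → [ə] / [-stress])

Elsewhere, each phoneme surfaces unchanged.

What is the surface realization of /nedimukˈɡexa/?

Rule 2 applies to /e/ (between /n/ and /d/: in an unstressed syllable) → [ə].
/d/ — between /e/ and /i/; rule 1 does not apply here → [d].
/i/ (between /d/ and /m/): in an unstressed syllable, so rule 2 applies → [ə].
/u/ (between /m/ and /k/): in an unstressed syllable, so rule 2 applies → [ə].
/ɡ/ (between /k/ and /e/): rule 1 targets it, but not word-finally → unchanged [ɡ].
/e/ (between /ɡ/ and /x/): rule 2 targets it, but not in an unstressed syllable → unchanged [e].
/a/ (word-final) occurs in an unstressed syllable → [ə] by rule 2.

[nədəməkˈɡexə]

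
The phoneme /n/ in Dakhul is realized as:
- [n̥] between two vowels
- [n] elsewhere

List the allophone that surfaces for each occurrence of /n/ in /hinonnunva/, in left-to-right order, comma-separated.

Occurrence 1 (position 3): between two vowels → [n̥].
Occurrence 2 (position 5): no conditioning environment matches → elsewhere allophone [n].
Occurrence 3 (position 6): no conditioning environment matches → elsewhere allophone [n].
Occurrence 4 (position 8): no conditioning environment matches → elsewhere allophone [n].

[n̥], [n], [n], [n]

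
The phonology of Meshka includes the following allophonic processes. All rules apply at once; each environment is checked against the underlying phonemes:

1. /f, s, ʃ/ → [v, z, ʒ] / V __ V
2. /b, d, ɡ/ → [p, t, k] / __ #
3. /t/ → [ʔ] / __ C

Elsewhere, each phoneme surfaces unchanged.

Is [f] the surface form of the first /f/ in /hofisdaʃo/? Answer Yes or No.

Rule 1 applies to /f/ (between /o/ and /i/: between two vowels) → [v].
The actual realization is [v], not [f].

No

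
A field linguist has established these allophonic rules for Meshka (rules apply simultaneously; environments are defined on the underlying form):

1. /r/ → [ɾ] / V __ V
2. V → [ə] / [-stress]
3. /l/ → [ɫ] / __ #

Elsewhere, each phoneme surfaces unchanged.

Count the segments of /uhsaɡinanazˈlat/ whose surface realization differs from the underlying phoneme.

5

Segments that undergo a rule: /u/ → [ə] (rule 2); /a/ → [ə] (rule 2); /i/ → [ə] (rule 2); /a/ → [ə] (rule 2); /a/ → [ə] (rule 2).
All other segments surface unchanged.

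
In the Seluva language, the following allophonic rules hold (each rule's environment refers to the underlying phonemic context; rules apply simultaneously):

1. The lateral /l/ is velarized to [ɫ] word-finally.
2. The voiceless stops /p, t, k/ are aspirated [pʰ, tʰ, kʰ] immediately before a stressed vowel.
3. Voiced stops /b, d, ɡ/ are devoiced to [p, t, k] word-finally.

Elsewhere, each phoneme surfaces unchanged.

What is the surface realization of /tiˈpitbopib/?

[tiˈpʰitbopip]

/t/ (word-initial) fails the environment for rule 2, so it stays [t].
/p/ — between /i/ and /i/, immediately before a stressed vowel — surfaces as [pʰ] (rule 2).
/t/ (between /i/ and /b/): rule 2 targets it, but not immediately before a stressed vowel → unchanged [t].
/b/ (between /t/ and /o/) is in the target of rule 3 but the environment (word-finally) is not met → [b].
/p/ (between /o/ and /i/): rule 2 targets it, but not immediately before a stressed vowel → unchanged [p].
/b/ (word-final) occurs word-finally → [p] by rule 3.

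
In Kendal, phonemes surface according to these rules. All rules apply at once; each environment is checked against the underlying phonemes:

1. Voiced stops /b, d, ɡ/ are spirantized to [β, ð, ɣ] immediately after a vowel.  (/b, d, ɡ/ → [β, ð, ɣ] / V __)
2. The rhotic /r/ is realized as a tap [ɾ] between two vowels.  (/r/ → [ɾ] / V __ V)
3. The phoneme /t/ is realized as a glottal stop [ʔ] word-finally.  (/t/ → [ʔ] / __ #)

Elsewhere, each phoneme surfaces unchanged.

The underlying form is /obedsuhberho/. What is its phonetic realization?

[oβeðsuhberho]

/o/ (word-initial) is unaffected → [o].
/b/ — between /o/ and /e/, immediately after a vowel — surfaces as [β] (rule 1).
/e/ (between /b/ and /d/) is unaffected → [e].
/d/ — between /e/ and /s/, immediately after a vowel — surfaces as [ð] (rule 1).
/s/ (between /d/ and /u/): no rule targets it → [s].
/u/ (between /s/ and /h/) is unaffected → [u].
/h/ — not in any rule's target class → [h].
/b/ (between /h/ and /e/) is in the target of rule 1 but the environment (immediately after a vowel) is not met → [b].
/e/ — not in any rule's target class → [e].
/r/ — between /e/ and /h/; rule 2 does not apply here → [r].
/h/ stays [h].
/o/ stays [o].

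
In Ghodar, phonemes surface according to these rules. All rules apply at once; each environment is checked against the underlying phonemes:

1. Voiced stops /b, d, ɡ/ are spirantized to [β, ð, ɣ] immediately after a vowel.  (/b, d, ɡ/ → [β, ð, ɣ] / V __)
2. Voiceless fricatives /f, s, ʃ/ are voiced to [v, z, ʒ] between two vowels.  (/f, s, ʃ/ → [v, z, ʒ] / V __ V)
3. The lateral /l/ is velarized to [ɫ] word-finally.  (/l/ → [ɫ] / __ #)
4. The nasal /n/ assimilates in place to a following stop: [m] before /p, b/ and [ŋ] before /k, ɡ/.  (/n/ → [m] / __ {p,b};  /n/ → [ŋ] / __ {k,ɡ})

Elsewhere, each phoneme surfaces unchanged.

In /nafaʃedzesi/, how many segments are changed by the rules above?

Segments that undergo a rule: /f/ → [v] (rule 2); /ʃ/ → [ʒ] (rule 2); /d/ → [ð] (rule 1); /s/ → [z] (rule 2).
All other segments surface unchanged.

4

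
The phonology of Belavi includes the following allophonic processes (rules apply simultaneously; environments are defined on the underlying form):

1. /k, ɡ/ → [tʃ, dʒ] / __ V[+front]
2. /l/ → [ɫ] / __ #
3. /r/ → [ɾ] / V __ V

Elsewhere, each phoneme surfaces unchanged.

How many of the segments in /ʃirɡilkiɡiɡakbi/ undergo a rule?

Segments that undergo a rule: /ɡ/ → [dʒ] (rule 1); /k/ → [tʃ] (rule 1); /ɡ/ → [dʒ] (rule 1).
All other segments surface unchanged.

3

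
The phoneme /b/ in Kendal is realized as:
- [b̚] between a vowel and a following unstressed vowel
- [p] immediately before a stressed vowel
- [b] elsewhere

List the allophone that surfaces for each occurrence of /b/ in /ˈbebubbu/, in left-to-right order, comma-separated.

Occurrence 1 (position 1): immediately before a stressed vowel → [p].
Occurrence 2 (position 3): between a vowel and a following unstressed vowel → [b̚].
Occurrence 3 (position 5): no conditioning environment matches → elsewhere allophone [b].
Occurrence 4 (position 6): no conditioning environment matches → elsewhere allophone [b].

[p], [b̚], [b], [b]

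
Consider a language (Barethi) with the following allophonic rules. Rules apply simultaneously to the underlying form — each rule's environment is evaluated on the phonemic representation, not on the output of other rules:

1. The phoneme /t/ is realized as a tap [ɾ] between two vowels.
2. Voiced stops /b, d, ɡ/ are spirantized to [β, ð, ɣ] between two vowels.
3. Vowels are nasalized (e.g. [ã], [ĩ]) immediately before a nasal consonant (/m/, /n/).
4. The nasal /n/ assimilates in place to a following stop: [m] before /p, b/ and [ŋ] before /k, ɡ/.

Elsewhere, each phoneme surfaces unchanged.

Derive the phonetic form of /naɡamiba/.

/n/ — word-initial; rule 4 does not apply here → [n].
/a/ (between /n/ and /ɡ/) fails the environment for rule 3, so it stays [a].
/ɡ/ (between /a/ and /a/) occurs between two vowels → [ɣ] by rule 2.
/a/ — between /ɡ/ and /m/, before a nasal consonant — surfaces as [ã] (rule 3).
/m/ (between /a/ and /i/): no rule targets it → [m].
/i/ (between /m/ and /b/) is in the target of rule 3 but the environment (before a nasal consonant) is not met → [i].
/b/ meets the environment for rule 2 (between two vowels) → [β].
/a/ — word-final; rule 3 does not apply here → [a].

[naɣãmiβa]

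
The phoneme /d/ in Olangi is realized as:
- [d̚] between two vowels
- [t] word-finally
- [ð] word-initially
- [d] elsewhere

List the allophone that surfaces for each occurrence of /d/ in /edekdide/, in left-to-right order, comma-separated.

[d̚], [d], [d̚]

Occurrence 1 (position 2): between two vowels → [d̚].
Occurrence 2 (position 5): no conditioning environment matches → elsewhere allophone [d].
Occurrence 3 (position 7): between two vowels → [d̚].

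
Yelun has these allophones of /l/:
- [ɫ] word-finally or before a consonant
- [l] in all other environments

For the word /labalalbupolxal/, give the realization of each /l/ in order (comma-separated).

Occurrence 1 (position 1): no conditioning environment matches → elsewhere allophone [l].
Occurrence 2 (position 5): no conditioning environment matches → elsewhere allophone [l].
Occurrence 3 (position 7): word-finally or before a consonant → [ɫ].
Occurrence 4 (position 12): word-finally or before a consonant → [ɫ].
Occurrence 5 (position 15): word-finally or before a consonant → [ɫ].

[l], [l], [ɫ], [ɫ], [ɫ]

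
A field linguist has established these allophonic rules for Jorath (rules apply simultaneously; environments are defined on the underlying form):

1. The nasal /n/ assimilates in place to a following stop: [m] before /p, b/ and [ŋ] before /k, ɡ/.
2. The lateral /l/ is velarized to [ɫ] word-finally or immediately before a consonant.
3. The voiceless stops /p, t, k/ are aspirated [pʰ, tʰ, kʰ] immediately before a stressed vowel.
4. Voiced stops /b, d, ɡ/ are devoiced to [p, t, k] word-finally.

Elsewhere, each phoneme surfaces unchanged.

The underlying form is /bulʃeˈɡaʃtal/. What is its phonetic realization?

/b/ — word-initial; rule 4 does not apply here → [b].
/u/ (between /b/ and /l/) is unaffected → [u].
/l/ — between /u/ and /ʃ/, word-finally or immediately before a consonant — surfaces as [ɫ] (rule 2).
/ʃ/ stays [ʃ].
/e/ — not in any rule's target class → [e].
/ɡ/ (between /e/ and /a/) is in the target of rule 4 but the environment (word-finally) is not met → [ɡ].
/a/ (between /ɡ/ and /ʃ/) is unaffected → [a].
/ʃ/ stays [ʃ].
/t/ (between /ʃ/ and /a/) fails the environment for rule 3, so it stays [t].
/a/ (between /t/ and /l/) is unaffected → [a].
/l/ meets the environment for rule 2 (word-finally or immediately before a consonant) → [ɫ].

[buɫʃeˈɡaʃtaɫ]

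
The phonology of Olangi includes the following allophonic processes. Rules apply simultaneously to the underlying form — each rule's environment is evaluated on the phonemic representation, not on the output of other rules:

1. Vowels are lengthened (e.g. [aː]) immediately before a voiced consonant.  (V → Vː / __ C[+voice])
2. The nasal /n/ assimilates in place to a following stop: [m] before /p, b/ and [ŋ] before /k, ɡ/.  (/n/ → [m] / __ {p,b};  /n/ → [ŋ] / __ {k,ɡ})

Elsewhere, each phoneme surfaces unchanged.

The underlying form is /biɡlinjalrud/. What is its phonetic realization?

/i/ (between /b/ and /ɡ/): before a voiced consonant, so rule 1 applies → [iː].
Rule 1 applies to /i/ (between /l/ and /n/: before a voiced consonant) → [iː].
/n/ (between /i/ and /j/): rule 2 targets it, but not before a labial or velar stop → unchanged [n].
Rule 1 applies to /a/ (between /j/ and /l/: before a voiced consonant) → [aː].
/u/ (between /r/ and /d/) occurs before a voiced consonant → [uː] by rule 1.

[biːɡliːnjaːlruːd]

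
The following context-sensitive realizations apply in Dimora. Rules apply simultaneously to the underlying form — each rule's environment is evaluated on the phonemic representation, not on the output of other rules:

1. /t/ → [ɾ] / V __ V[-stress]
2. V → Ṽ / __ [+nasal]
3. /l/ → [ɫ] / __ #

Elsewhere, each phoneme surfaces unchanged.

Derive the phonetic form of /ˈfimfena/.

[ˈfĩmfẽna]

/f/ (word-initial) is unaffected → [f].
Rule 2 applies to /i/ (between /f/ and /m/: before a nasal consonant) → [ĩ].
/m/ (between /i/ and /f/): no rule targets it → [m].
/f/ — not in any rule's target class → [f].
/e/ (between /f/ and /n/) occurs before a nasal consonant → [ẽ] by rule 2.
/n/ (between /e/ and /a/): no rule targets it → [n].
/a/ — word-final; rule 2 does not apply here → [a].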